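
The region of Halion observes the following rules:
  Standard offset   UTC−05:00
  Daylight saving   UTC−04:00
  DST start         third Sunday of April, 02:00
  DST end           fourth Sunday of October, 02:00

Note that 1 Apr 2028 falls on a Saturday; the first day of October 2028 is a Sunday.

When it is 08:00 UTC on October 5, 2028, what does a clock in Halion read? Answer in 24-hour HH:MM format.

04:00

1 April 2028 is a Saturday, so the first Sunday is April 2 and the third is April 16.
1 October 2028 is a Sunday, so the first Sunday is October 1 and the fourth is October 22.
At the standard offset (UTC−05:00), 08:00 UTC − 5h = 03:00 Halion standard time.
Daylight saving runs 16 April – 22 October; the standard-time date in Halion, October 5, 2028, is inside that window, so Halion is at UTC−04:00.
08:00 UTC − 4h = 04:00 local.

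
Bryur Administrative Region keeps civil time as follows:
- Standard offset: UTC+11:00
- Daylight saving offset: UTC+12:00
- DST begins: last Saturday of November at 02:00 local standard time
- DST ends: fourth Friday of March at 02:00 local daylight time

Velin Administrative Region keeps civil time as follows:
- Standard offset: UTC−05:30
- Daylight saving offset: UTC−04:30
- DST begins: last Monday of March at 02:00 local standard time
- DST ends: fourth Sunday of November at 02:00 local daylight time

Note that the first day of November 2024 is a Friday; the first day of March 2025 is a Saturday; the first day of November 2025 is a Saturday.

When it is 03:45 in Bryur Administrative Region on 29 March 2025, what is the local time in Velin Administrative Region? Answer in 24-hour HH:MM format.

11:15

1 November 2024 is a Friday, so Saturdays fall on 2, 9, 16, 23, 30; the last is November 30.
1 March 2025 is a Saturday, so the first Friday is March 7 and the fourth is March 28.
29 March 2025 is outside the daylight-saving period (30 November 2024 – 28 March 2025), so Bryur Administrative Region is on standard time, UTC+11:00.
03:45 Bryur Administrative Region − 11h = 16:45 UTC (rolling into the previous day, 28 March 2025).
1 March 2025 is a Saturday, so Mondays fall on 3, 10, 17, 24, 31; the last is March 31.
1 November 2025 is a Saturday, so the first Sunday is November 2 and the fourth is November 23.
At the standard offset (UTC−05:30), 16:45 UTC − 5h30m = 11:15 Velin Administrative Region standard time.
The standard-time date in Velin Administrative Region, 28 March 2025, is outside the daylight-saving period (31 March – 23 November), so Velin Administrative Region is on standard time, UTC−05:30.
16:45 UTC − 5h30m = 11:15 Velin Administrative Region.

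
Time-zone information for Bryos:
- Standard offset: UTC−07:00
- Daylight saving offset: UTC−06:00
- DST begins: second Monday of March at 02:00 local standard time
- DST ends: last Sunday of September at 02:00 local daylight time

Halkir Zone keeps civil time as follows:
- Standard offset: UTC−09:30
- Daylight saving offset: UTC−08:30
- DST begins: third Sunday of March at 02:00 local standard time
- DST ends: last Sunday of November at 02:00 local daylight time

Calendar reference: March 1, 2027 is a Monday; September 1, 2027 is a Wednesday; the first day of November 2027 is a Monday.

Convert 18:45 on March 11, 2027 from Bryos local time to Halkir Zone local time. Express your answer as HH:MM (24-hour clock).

1 March 2027 is a Monday, so the first Monday is March 1 and the second is March 8.
1 September 2027 is a Wednesday, so Sundays fall on 5, 12, 19, 26; the last is September 26.
Daylight saving runs 8 March – 26 September; March 11, 2027 is inside that window, so Bryos is at UTC−06:00.
18:45 Bryos + 6h = 00:45 UTC (rolling into the next day, 12 March 2027).
1 March 2027 is a Monday, so the first Sunday is March 7 and the third is March 21.
1 November 2027 is a Monday, so Sundays fall on 7, 14, 21, 28; the last is November 28.
At the standard offset (UTC−09:30), 00:45 UTC − 9h30m = 15:15 Halkir Zone standard time (rolling into the previous day, 11 March 2027).
Daylight saving runs 21 March – 28 November; the standard-time date in Halkir Zone, March 11, 2027, is outside that window, so Halkir Zone is on standard time at UTC−09:30.
00:45 UTC − 9h30m = 15:15 Halkir Zone (rolling into the previous day, 11 March 2027).

15:15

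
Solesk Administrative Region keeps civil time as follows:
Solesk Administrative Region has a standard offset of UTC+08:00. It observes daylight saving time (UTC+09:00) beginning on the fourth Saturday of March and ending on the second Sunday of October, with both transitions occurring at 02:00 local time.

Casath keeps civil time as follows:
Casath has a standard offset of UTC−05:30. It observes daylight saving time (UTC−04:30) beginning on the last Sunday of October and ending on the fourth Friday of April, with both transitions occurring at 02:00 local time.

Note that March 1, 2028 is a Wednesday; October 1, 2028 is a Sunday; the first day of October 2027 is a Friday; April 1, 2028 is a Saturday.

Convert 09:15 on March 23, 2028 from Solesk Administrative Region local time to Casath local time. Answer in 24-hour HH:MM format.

1 March 2028 is a Wednesday, so the first Saturday is March 4 and the fourth is March 25.
1 October 2028 is a Sunday, so the first Sunday is October 1 and the second is October 8.
March 23, 2028 does not fall between 25 March and 8 October, so daylight saving is not in effect and Solesk Administrative Region is at UTC+08:00.
09:15 Solesk Administrative Region − 8h = 01:15 UTC.
1 October 2027 is a Friday, so Sundays fall on 3, 10, 17, 24, 31; the last is October 31.
1 April 2028 is a Saturday, so the first Friday is April 7 and the fourth is April 28.
At the standard offset (UTC−05:30), 01:15 UTC − 5h30m = 19:45 Casath standard time (rolling into the previous day, 22 March 2028).
Daylight saving runs 31 October 2027 – 28 April 2028; the standard-time date in Casath, March 22, 2028, is inside that window, so Casath is at UTC−04:30.
01:15 UTC − 4h30m = 20:45 Casath (rolling into the previous day, 22 March 2028).

20:45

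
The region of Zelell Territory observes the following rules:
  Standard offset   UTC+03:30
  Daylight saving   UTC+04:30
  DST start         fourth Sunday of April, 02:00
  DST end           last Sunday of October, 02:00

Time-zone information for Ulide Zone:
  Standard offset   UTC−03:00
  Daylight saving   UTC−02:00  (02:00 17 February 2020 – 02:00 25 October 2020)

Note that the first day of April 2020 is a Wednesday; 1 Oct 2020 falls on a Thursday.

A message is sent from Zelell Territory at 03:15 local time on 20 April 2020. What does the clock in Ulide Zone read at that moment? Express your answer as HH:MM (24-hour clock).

21:45

1 April 2020 is a Wednesday, so the first Sunday is April 5 and the fourth is April 26.
1 October 2020 is a Thursday, so Sundays fall on 4, 11, 18, 25; the last is October 25.
20 April 2020 does not fall between 26 April and 25 October, so daylight saving is not in effect and Zelell Territory is at UTC+03:30.
03:15 Zelell Territory − 3h30m = 23:45 UTC (rolling into the previous day, 19 April 2020).
At the standard offset (UTC−03:00), 23:45 UTC − 3h = 20:45 Ulide Zone standard time.
The standard-time date in Ulide Zone, 19 April 2020, lies within the daylight-saving period (17 February – 25 October), so Ulide Zone is on daylight time, UTC−02:00.
23:45 UTC − 2h = 21:45 Ulide Zone.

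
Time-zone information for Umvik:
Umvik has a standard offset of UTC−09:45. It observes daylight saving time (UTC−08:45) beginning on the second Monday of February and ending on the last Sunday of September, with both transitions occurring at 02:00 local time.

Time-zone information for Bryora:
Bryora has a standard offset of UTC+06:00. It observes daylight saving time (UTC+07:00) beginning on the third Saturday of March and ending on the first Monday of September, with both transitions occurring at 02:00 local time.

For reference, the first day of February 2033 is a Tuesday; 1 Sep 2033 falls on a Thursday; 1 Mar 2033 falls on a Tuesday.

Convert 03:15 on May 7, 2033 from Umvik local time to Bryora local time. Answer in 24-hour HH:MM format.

19:00

1 February 2033 is a Tuesday, so the first Monday is February 7 and the second is February 14.
1 September 2033 is a Thursday, so Sundays fall on 4, 11, 18, 25; the last is September 25.
May 7, 2033 lies within the daylight-saving period (14 February – 25 September), so Umvik is on daylight time, UTC−08:45.
03:15 Umvik + 8h45m = 12:00 UTC.
1 March 2033 is a Tuesday, so the first Saturday is March 5 and the third is March 19.
1 September 2033 is a Thursday, so the first Monday is September 5.
At the standard offset (UTC+06:00), 12:00 UTC + 6h = 18:00 Bryora standard time.
Daylight saving runs 19 March – 5 September; the standard-time date in Bryora, May 7, 2033, is inside that window, so Bryora is at UTC+07:00.
12:00 UTC + 7h = 19:00 Bryora.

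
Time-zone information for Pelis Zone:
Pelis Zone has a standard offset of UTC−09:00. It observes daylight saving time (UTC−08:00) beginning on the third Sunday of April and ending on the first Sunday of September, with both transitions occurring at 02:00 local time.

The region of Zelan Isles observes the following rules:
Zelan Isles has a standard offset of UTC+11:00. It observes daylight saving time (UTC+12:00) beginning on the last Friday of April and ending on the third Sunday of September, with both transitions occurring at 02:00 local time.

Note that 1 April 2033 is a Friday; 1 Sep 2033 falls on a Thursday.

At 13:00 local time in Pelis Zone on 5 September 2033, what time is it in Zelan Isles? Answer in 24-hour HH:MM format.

1 April 2033 is a Friday, so the first Sunday is April 3 and the third is April 17.
1 September 2033 is a Thursday, so the first Sunday is September 4.
5 September 2033 does not fall between 17 April and 4 September, so daylight saving is not in effect and Pelis Zone is at UTC−09:00.
13:00 Pelis Zone + 9h = 22:00 UTC.
1 April 2033 is a Friday, so Fridays fall on 1, 8, 15, 22, 29; the last is April 29.
1 September 2033 is a Thursday, so the first Sunday is September 4 and the third is September 18.
At the standard offset (UTC+11:00), 22:00 UTC + 11h = 09:00 Zelan Isles standard time (rolling into the next day, 6 September 2033).
The standard-time date in Zelan Isles, 6 September 2033, lies within the daylight-saving period (29 April – 18 September), so Zelan Isles is on daylight time, UTC+12:00.
22:00 UTC + 12h = 10:00 Zelan Isles (rolling into the next day, 6 September 2033).

10:00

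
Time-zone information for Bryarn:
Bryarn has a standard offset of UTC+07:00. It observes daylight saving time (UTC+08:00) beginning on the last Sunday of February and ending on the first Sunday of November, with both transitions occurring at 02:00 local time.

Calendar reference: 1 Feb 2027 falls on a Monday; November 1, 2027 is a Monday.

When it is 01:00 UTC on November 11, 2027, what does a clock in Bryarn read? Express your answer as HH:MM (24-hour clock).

08:00

1 February 2027 is a Monday, so Sundays fall on 7, 14, 21, 28; the last is February 28.
1 November 2027 is a Monday, so the first Sunday is November 7.
At the standard offset (UTC+07:00), 01:00 UTC + 7h = 08:00 Bryarn standard time.
Daylight saving runs 28 February – 7 November; the standard-time date in Bryarn, November 11, 2027, is outside that window, so Bryarn is on standard time at UTC+07:00.
01:00 UTC + 7h = 08:00 local.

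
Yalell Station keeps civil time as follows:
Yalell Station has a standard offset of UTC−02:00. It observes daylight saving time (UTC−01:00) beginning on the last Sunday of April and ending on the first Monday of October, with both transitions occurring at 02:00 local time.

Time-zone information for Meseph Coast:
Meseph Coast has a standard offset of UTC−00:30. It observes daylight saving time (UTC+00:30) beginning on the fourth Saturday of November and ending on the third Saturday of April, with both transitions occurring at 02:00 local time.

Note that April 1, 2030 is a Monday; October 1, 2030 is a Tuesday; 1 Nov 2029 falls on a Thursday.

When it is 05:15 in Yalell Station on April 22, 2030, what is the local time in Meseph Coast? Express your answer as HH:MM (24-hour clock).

1 April 2030 is a Monday, so Sundays fall on 7, 14, 21, 28; the last is April 28.
1 October 2030 is a Tuesday, so the first Monday is October 7.
Daylight saving runs 28 April – 7 October; April 22, 2030 is outside that window, so Yalell Station is on standard time at UTC−02:00.
05:15 Yalell Station + 2h = 07:15 UTC.
1 November 2029 is a Thursday, so the first Saturday is November 3 and the fourth is November 24.
1 April 2030 is a Monday, so the first Saturday is April 6 and the third is April 20.
At the standard offset (UTC−00:30), 07:15 UTC − 0h30m = 06:45 Meseph Coast standard time.
Daylight saving runs 24 November 2029 – 20 April 2030; the standard-time date in Meseph Coast, April 22, 2030, is outside that window, so Meseph Coast is on standard time at UTC−00:30.
07:15 UTC − 0h30m = 06:45 Meseph Coast.

06:45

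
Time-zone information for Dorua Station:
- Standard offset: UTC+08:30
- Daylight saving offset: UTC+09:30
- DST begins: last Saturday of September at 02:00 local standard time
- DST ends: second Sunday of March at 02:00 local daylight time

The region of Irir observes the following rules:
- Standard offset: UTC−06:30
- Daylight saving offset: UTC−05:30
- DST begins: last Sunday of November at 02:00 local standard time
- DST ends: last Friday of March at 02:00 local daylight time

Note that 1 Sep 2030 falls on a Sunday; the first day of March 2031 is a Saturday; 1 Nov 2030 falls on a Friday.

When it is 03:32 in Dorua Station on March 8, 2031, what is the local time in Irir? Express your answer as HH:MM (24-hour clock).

1 September 2030 is a Sunday, so Saturdays fall on 7, 14, 21, 28; the last is September 28.
1 March 2031 is a Saturday, so the first Sunday is March 2 and the second is March 9.
March 8, 2031 lies within the daylight-saving period (28 September 2030 – 9 March 2031), so Dorua Station is on daylight time, UTC+09:30.
03:32 Dorua Station − 9h30m = 18:02 UTC (rolling into the previous day, 7 March 2031).
1 November 2030 is a Friday, so Sundays fall on 3, 10, 17, 24; the last is November 24.
1 March 2031 is a Saturday, so Fridays fall on 7, 14, 21, 28; the last is March 28.
At the standard offset (UTC−06:30), 18:02 UTC − 6h30m = 11:32 Irir standard time.
The standard-time date in Irir, March 7, 2031, lies within the daylight-saving period (24 November 2030 – 28 March 2031), so Irir is on daylight time, UTC−05:30.
18:02 UTC − 5h30m = 12:32 Irir.

12:32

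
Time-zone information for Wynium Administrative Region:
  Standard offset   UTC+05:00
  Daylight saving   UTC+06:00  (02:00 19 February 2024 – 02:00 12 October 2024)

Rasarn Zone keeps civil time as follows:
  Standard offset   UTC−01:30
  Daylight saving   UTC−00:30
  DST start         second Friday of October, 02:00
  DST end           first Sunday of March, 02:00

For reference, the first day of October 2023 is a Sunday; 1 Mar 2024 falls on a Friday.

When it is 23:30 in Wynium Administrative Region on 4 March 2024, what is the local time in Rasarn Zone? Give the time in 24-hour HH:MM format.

16:00

Daylight saving runs 19 February – 12 October; 4 March 2024 is inside that window, so Wynium Administrative Region is at UTC+06:00.
23:30 Wynium Administrative Region − 6h = 17:30 UTC.
1 October 2023 is a Sunday, so the first Friday is October 6 and the second is October 13.
1 March 2024 is a Friday, so the first Sunday is March 3.
At the standard offset (UTC−01:30), 17:30 UTC − 1h30m = 16:00 Rasarn Zone standard time.
The standard-time date in Rasarn Zone, 4 March 2024, is outside the daylight-saving period (13 October 2023 – 3 March 2024), so Rasarn Zone is on standard time, UTC−01:30.
17:30 UTC − 1h30m = 16:00 Rasarn Zone.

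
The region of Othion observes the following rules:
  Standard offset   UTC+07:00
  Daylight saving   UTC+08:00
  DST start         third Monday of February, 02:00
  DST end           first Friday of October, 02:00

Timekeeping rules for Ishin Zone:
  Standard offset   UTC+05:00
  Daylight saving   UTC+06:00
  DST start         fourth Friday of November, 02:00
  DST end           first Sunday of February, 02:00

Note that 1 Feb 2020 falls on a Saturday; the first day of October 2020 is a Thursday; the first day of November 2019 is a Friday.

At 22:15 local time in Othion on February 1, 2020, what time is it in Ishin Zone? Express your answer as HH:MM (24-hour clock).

21:15

1 February 2020 is a Saturday, so the first Monday is February 3 and the third is February 17.
1 October 2020 is a Thursday, so the first Friday is October 2.
February 1, 2020 does not fall between 17 February and 2 October, so daylight saving is not in effect and Othion is at UTC+07:00.
22:15 Othion − 7h = 15:15 UTC.
1 November 2019 is a Friday, so the first Friday is November 1 and the fourth is November 22.
1 February 2020 is a Saturday, so the first Sunday is February 2.
At the standard offset (UTC+05:00), 15:15 UTC + 5h = 20:15 Ishin Zone standard time.
The standard-time date in Ishin Zone, February 1, 2020, falls between 22 November 2019 and 2 February 2020, so daylight saving is in effect and Ishin Zone is at UTC+06:00.
15:15 UTC + 6h = 21:15 Ishin Zone.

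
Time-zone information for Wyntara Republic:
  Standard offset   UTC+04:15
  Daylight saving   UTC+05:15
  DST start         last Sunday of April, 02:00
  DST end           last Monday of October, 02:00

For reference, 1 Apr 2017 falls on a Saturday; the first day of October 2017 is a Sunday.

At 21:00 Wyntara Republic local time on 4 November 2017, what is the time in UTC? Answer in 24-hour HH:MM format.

1 April 2017 is a Saturday, so Sundays fall on 2, 9, 16, 23, 30; the last is April 30.
1 October 2017 is a Sunday, so Mondays fall on 2, 9, 16, 23, 30; the last is October 30.
4 November 2017 does not fall between 30 April and 30 October, so daylight saving is not in effect and Wyntara Republic is at UTC+04:15.
21:00 local − 4h15m = 16:45 UTC.

16:45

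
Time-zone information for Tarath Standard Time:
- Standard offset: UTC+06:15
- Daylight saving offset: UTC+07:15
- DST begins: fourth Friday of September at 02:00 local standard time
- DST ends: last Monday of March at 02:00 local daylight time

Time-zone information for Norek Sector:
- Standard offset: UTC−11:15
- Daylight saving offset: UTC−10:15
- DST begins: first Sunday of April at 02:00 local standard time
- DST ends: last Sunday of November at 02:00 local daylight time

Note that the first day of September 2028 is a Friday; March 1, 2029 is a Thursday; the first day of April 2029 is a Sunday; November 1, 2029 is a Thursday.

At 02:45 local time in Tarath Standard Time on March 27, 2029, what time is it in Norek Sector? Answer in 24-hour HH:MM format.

09:15

1 September 2028 is a Friday, so the first Friday is September 1 and the fourth is September 22.
1 March 2029 is a Thursday, so Mondays fall on 5, 12, 19, 26; the last is March 26.
Daylight saving runs 22 September 2028 – 26 March 2029; March 27, 2029 is outside that window, so Tarath Standard Time is on standard time at UTC+06:15.
02:45 Tarath Standard Time − 6h15m = 20:30 UTC (rolling into the previous day, 26 March 2029).
1 April 2029 is a Sunday, so the first Sunday is April 1.
1 November 2029 is a Thursday, so Sundays fall on 4, 11, 18, 25; the last is November 25.
At the standard offset (UTC−11:15), 20:30 UTC − 11h15m = 09:15 Norek Sector standard time.
Daylight saving runs 1 April – 25 November; the standard-time date in Norek Sector, March 26, 2029, is outside that window, so Norek Sector is on standard time at UTC−11:15.
20:30 UTC − 11h15m = 09:15 Norek Sector.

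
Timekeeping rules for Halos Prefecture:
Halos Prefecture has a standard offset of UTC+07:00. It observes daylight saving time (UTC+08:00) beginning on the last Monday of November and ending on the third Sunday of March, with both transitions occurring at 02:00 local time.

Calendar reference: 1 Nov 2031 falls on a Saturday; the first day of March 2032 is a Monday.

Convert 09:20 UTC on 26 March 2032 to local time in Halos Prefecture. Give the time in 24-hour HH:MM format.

1 November 2031 is a Saturday, so Mondays fall on 3, 10, 17, 24; the last is November 24.
1 March 2032 is a Monday, so the first Sunday is March 7 and the third is March 21.
At the standard offset (UTC+07:00), 09:20 UTC + 7h = 16:20 Halos Prefecture standard time.
The standard-time date in Halos Prefecture, 26 March 2032, does not fall between 24 November 2031 and 21 March 2032, so daylight saving is not in effect and Halos Prefecture is at UTC+07:00.
09:20 UTC + 7h = 16:20 local.

16:20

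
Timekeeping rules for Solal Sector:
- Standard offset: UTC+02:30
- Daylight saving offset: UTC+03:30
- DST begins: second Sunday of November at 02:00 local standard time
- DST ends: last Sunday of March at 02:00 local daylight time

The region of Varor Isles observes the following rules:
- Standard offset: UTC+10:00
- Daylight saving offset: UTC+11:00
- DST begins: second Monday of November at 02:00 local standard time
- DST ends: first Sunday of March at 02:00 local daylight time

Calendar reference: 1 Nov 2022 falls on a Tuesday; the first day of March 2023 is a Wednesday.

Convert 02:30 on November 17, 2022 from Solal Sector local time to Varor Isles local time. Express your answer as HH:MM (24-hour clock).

1 November 2022 is a Tuesday, so the first Sunday is November 6 and the second is November 13.
1 March 2023 is a Wednesday, so Sundays fall on 5, 12, 19, 26; the last is March 26.
November 17, 2022 lies within the daylight-saving period (13 November 2022 – 26 March 2023), so Solal Sector is on daylight time, UTC+03:30.
02:30 Solal Sector − 3h30m = 23:00 UTC (rolling into the previous day, 16 November 2022).
1 November 2022 is a Tuesday, so the first Monday is November 7 and the second is November 14.
1 March 2023 is a Wednesday, so the first Sunday is March 5.
At the standard offset (UTC+10:00), 23:00 UTC + 10h = 09:00 Varor Isles standard time (rolling into the next day, 17 November 2022).
Daylight saving runs 14 November 2022 – 5 March 2023; the standard-time date in Varor Isles, November 17, 2022, is inside that window, so Varor Isles is at UTC+11:00.
23:00 UTC + 11h = 10:00 Varor Isles (rolling into the next day, 17 November 2022).

10:00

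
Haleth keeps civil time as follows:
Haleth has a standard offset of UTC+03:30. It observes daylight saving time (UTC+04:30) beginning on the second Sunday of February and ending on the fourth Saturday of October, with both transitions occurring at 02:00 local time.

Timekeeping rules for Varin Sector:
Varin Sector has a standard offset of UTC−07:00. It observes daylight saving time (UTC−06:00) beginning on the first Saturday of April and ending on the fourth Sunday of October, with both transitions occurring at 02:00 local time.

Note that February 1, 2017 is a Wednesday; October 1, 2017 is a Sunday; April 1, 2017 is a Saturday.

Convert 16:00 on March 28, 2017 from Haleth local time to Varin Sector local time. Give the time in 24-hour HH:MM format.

04:30

1 February 2017 is a Wednesday, so the first Sunday is February 5 and the second is February 12.
1 October 2017 is a Sunday, so the first Saturday is October 7 and the fourth is October 28.
March 28, 2017 lies within the daylight-saving period (12 February – 28 October), so Haleth is on daylight time, UTC+04:30.
16:00 Haleth − 4h30m = 11:30 UTC.
1 April 2017 is a Saturday, so the first Saturday is April 1.
1 October 2017 is a Sunday, so the first Sunday is October 1 and the fourth is October 22.
At the standard offset (UTC−07:00), 11:30 UTC − 7h = 04:30 Varin Sector standard time.
The standard-time date in Varin Sector, March 28, 2017, does not fall between 1 April and 22 October, so daylight saving is not in effect and Varin Sector is at UTC−07:00.
11:30 UTC − 7h = 04:30 Varin Sector.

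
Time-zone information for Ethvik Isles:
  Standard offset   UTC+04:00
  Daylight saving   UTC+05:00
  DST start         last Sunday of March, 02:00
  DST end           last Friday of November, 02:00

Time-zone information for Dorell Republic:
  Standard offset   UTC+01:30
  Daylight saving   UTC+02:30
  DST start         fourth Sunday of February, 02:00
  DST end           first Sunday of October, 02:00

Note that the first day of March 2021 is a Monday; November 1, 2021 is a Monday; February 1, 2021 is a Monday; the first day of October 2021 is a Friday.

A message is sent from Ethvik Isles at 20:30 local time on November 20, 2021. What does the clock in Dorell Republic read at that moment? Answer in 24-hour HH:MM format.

1 March 2021 is a Monday, so Sundays fall on 7, 14, 21, 28; the last is March 28.
1 November 2021 is a Monday, so Fridays fall on 5, 12, 19, 26; the last is November 26.
November 20, 2021 lies within the daylight-saving period (28 March – 26 November), so Ethvik Isles is on daylight time, UTC+05:00.
20:30 Ethvik Isles − 5h = 15:30 UTC.
1 February 2021 is a Monday, so the first Sunday is February 7 and the fourth is February 28.
1 October 2021 is a Friday, so the first Sunday is October 3.
At the standard offset (UTC+01:30), 15:30 UTC + 1h30m = 17:00 Dorell Republic standard time.
The standard-time date in Dorell Republic, November 20, 2021, is outside the daylight-saving period (28 February – 3 October), so Dorell Republic is on standard time, UTC+01:30.
15:30 UTC + 1h30m = 17:00 Dorell Republic.

17:00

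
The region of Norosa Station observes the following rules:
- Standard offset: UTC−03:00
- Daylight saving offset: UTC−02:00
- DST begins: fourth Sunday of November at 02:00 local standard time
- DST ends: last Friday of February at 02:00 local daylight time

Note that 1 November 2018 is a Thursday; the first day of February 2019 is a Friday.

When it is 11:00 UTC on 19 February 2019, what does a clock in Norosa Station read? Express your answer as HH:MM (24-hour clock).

1 November 2018 is a Thursday, so the first Sunday is November 4 and the fourth is November 25.
1 February 2019 is a Friday, so Fridays fall on 1, 8, 15, 22; the last is February 22.
At the standard offset (UTC−03:00), 11:00 UTC − 3h = 08:00 Norosa Station standard time.
Daylight saving runs 25 November 2018 – 22 February 2019; the standard-time date in Norosa Station, 19 February 2019, is inside that window, so Norosa Station is at UTC−02:00.
11:00 UTC − 2h = 09:00 local.

09:00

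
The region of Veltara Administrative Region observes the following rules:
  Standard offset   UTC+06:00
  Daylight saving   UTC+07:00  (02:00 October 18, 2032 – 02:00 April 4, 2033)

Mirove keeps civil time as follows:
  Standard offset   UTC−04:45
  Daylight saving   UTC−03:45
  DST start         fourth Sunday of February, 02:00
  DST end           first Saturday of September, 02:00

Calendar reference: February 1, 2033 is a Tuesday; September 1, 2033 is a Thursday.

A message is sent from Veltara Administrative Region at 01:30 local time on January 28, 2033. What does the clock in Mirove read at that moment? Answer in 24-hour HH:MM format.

Daylight saving runs 18 October 2032 – 4 April 2033; January 28, 2033 is inside that window, so Veltara Administrative Region is at UTC+07:00.
01:30 Veltara Administrative Region − 7h = 18:30 UTC (rolling into the previous day, 27 January 2033).
1 February 2033 is a Tuesday, so the first Sunday is February 6 and the fourth is February 27.
1 September 2033 is a Thursday, so the first Saturday is September 3.
At the standard offset (UTC−04:45), 18:30 UTC − 4h45m = 13:45 Mirove standard time.
Daylight saving runs 27 February – 3 September; the standard-time date in Mirove, January 27, 2033, is outside that window, so Mirove is on standard time at UTC−04:45.
18:30 UTC − 4h45m = 13:45 Mirove.

13:45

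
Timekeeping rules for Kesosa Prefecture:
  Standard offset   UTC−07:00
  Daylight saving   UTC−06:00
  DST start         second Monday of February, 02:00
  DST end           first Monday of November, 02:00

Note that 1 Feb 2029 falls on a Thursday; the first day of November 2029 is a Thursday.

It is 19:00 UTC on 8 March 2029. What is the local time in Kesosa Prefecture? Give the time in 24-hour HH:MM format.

13:00

1 February 2029 is a Thursday, so the first Monday is February 5 and the second is February 12.
1 November 2029 is a Thursday, so the first Monday is November 5.
At the standard offset (UTC−07:00), 19:00 UTC − 7h = 12:00 Kesosa Prefecture standard time.
The standard-time date in Kesosa Prefecture, 8 March 2029, falls between 12 February and 5 November, so daylight saving is in effect and Kesosa Prefecture is at UTC−06:00.
19:00 UTC − 6h = 13:00 local.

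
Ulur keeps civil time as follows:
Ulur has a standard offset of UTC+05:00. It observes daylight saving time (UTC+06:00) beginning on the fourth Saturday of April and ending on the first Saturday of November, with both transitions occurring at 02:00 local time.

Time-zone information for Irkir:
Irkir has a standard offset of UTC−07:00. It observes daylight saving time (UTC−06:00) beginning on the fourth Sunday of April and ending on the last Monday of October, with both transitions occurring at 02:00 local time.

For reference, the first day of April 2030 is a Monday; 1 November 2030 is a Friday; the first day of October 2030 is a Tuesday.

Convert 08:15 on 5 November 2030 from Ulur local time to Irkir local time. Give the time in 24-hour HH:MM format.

20:15

1 April 2030 is a Monday, so the first Saturday is April 6 and the fourth is April 27.
1 November 2030 is a Friday, so the first Saturday is November 2.
5 November 2030 is outside the daylight-saving period (27 April – 2 November), so Ulur is on standard time, UTC+05:00.
08:15 Ulur − 5h = 03:15 UTC.
1 April 2030 is a Monday, so the first Sunday is April 7 and the fourth is April 28.
1 October 2030 is a Tuesday, so Mondays fall on 7, 14, 21, 28; the last is October 28.
At the standard offset (UTC−07:00), 03:15 UTC − 7h = 20:15 Irkir standard time (rolling into the previous day, 4 November 2030).
Daylight saving runs 28 April – 28 October; the standard-time date in Irkir, 4 November 2030, is outside that window, so Irkir is on standard time at UTC−07:00.
03:15 UTC − 7h = 20:15 Irkir (rolling into the previous day, 4 November 2030).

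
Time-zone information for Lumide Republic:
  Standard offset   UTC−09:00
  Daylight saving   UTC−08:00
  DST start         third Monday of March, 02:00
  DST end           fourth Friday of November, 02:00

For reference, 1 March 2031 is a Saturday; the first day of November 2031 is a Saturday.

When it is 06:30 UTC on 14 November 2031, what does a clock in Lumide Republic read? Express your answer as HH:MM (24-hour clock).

1 March 2031 is a Saturday, so the first Monday is March 3 and the third is March 17.
1 November 2031 is a Saturday, so the first Friday is November 7 and the fourth is November 28.
At the standard offset (UTC−09:00), 06:30 UTC − 9h = 21:30 Lumide Republic standard time (rolling into the previous day, 13 November 2031).
The standard-time date in Lumide Republic, 13 November 2031, falls between 17 March and 28 November, so daylight saving is in effect and Lumide Republic is at UTC−08:00.
06:30 UTC − 8h = 22:30 local (rolling into the previous day, 13 November 2031).

22:30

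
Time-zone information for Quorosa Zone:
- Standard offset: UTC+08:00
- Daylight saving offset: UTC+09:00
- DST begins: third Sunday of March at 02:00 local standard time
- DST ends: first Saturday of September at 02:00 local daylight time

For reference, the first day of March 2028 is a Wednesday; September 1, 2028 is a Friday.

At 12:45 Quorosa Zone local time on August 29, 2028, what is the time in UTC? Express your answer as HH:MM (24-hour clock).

1 March 2028 is a Wednesday, so the first Sunday is March 5 and the third is March 19.
1 September 2028 is a Friday, so the first Saturday is September 2.
Daylight saving runs 19 March – 2 September; August 29, 2028 is inside that window, so Quorosa Zone is at UTC+09:00.
12:45 local − 9h = 03:45 UTC.

03:45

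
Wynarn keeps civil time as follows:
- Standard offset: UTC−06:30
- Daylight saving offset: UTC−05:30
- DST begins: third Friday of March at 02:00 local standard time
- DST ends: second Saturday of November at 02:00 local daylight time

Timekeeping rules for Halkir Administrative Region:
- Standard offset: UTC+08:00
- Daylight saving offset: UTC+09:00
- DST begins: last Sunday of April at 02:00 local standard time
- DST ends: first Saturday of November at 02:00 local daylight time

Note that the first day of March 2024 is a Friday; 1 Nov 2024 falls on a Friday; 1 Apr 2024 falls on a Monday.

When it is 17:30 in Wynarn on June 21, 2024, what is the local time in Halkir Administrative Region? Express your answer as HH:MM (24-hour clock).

1 March 2024 is a Friday, so the first Friday is March 1 and the third is March 15.
1 November 2024 is a Friday, so the first Saturday is November 2 and the second is November 9.
Daylight saving runs 15 March – 9 November; June 21, 2024 is inside that window, so Wynarn is at UTC−05:30.
17:30 Wynarn + 5h30m = 23:00 UTC.
1 April 2024 is a Monday, so Sundays fall on 7, 14, 21, 28; the last is April 28.
1 November 2024 is a Friday, so the first Saturday is November 2.
At the standard offset (UTC+08:00), 23:00 UTC + 8h = 07:00 Halkir Administrative Region standard time (rolling into the next day, 22 June 2024).
Daylight saving runs 28 April – 2 November; the standard-time date in Halkir Administrative Region, June 22, 2024, is inside that window, so Halkir Administrative Region is at UTC+09:00.
23:00 UTC + 9h = 08:00 Halkir Administrative Region (rolling into the next day, 22 June 2024).

08:00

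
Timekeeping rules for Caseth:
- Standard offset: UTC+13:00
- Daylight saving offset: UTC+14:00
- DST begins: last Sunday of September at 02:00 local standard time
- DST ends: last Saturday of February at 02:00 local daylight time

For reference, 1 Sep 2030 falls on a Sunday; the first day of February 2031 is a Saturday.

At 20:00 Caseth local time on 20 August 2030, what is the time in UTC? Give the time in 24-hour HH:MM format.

1 September 2030 is a Sunday, so Sundays fall on 1, 8, 15, 22, 29; the last is September 29.
1 February 2031 is a Saturday, so Saturdays fall on 1, 8, 15, 22; the last is February 22.
Daylight saving runs 29 September 2030 – 22 February 2031; 20 August 2030 is outside that window, so Caseth is on standard time at UTC+13:00.
20:00 local − 13h = 07:00 UTC.

07:00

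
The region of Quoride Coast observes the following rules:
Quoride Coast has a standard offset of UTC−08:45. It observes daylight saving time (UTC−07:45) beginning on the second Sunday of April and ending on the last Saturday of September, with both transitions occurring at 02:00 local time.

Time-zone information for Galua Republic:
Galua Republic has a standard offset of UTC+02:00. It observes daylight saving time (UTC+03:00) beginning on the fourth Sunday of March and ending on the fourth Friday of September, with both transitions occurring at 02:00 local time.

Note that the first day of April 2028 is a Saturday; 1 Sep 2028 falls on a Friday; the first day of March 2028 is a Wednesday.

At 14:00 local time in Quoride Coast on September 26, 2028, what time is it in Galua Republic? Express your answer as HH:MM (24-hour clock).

23:45

1 April 2028 is a Saturday, so the first Sunday is April 2 and the second is April 9.
1 September 2028 is a Friday, so Saturdays fall on 2, 9, 16, 23, 30; the last is September 30.
September 26, 2028 falls between 9 April and 30 September, so daylight saving is in effect and Quoride Coast is at UTC−07:45.
14:00 Quoride Coast + 7h45m = 21:45 UTC.
1 March 2028 is a Wednesday, so the first Sunday is March 5 and the fourth is March 26.
1 September 2028 is a Friday, so the first Friday is September 1 and the fourth is September 22.
At the standard offset (UTC+02:00), 21:45 UTC + 2h = 23:45 Galua Republic standard time.
The standard-time date in Galua Republic, September 26, 2028, does not fall between 26 March and 22 September, so daylight saving is not in effect and Galua Republic is at UTC+02:00.
21:45 UTC + 2h = 23:45 Galua Republic.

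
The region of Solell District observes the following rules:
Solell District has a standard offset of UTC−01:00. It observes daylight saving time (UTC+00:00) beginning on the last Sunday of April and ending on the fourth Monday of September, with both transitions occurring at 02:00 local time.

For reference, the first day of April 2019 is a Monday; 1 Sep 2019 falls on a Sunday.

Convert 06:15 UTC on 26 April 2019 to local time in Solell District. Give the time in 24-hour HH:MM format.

1 April 2019 is a Monday, so Sundays fall on 7, 14, 21, 28; the last is April 28.
1 September 2019 is a Sunday, so the first Monday is September 2 and the fourth is September 23.
At the standard offset (UTC−01:00), 06:15 UTC − 1h = 05:15 Solell District standard time.
The standard-time date in Solell District, 26 April 2019, is outside the daylight-saving period (28 April – 23 September), so Solell District is on standard time, UTC−01:00.
06:15 UTC − 1h = 05:15 local.

05:15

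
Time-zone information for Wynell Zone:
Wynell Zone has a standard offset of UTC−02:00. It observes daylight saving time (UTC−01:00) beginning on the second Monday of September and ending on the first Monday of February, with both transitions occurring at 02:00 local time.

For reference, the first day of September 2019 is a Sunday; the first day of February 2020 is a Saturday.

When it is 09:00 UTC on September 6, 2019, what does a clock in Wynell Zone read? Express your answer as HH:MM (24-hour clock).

1 September 2019 is a Sunday, so the first Monday is September 2 and the second is September 9.
1 February 2020 is a Saturday, so the first Monday is February 3.
At the standard offset (UTC−02:00), 09:00 UTC − 2h = 07:00 Wynell Zone standard time.
Daylight saving runs 9 September 2019 – 3 February 2020; the standard-time date in Wynell Zone, September 6, 2019, is outside that window, so Wynell Zone is on standard time at UTC−02:00.
09:00 UTC − 2h = 07:00 local.

07:00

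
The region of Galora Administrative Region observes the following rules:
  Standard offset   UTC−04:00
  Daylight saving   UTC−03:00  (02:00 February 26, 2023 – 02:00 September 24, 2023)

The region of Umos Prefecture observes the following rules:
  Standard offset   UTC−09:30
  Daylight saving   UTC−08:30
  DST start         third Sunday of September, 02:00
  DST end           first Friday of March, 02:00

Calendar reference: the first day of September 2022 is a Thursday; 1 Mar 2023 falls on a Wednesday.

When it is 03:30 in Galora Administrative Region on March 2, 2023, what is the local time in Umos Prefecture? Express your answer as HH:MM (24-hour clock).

22:00

March 2, 2023 lies within the daylight-saving period (26 February – 24 September), so Galora Administrative Region is on daylight time, UTC−03:00.
03:30 Galora Administrative Region + 3h = 06:30 UTC.
1 September 2022 is a Thursday, so the first Sunday is September 4 and the third is September 18.
1 March 2023 is a Wednesday, so the first Friday is March 3.
At the standard offset (UTC−09:30), 06:30 UTC − 9h30m = 21:00 Umos Prefecture standard time (rolling into the previous day, 1 March 2023).
The standard-time date in Umos Prefecture, March 1, 2023, lies within the daylight-saving period (18 September 2022 – 3 March 2023), so Umos Prefecture is on daylight time, UTC−08:30.
06:30 UTC − 8h30m = 22:00 Umos Prefecture (rolling into the previous day, 1 March 2023).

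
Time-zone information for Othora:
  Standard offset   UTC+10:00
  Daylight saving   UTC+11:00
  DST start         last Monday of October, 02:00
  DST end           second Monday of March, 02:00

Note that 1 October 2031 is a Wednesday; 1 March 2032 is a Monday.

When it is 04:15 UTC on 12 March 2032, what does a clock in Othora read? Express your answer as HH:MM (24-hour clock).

14:15

1 October 2031 is a Wednesday, so Mondays fall on 6, 13, 20, 27; the last is October 27.
1 March 2032 is a Monday, so the first Monday is March 1 and the second is March 8.
At the standard offset (UTC+10:00), 04:15 UTC + 10h = 14:15 Othora standard time.
The standard-time date in Othora, 12 March 2032, does not fall between 27 October 2031 and 8 March 2032, so daylight saving is not in effect and Othora is at UTC+10:00.
04:15 UTC + 10h = 14:15 local.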